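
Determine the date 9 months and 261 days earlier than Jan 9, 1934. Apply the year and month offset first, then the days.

July 22, 1932

Going back 9 months and 261 days from January 9, 1934: first the month/year part, then the days.
month 1 − 9 = -8, which is month 4 of year 1933 → April 1933.
Day 9 is valid in April, giving April 9, 1933.
Now subtract 261 days from April 9, 1933.
Going back 9 days from April 9, 1933 reaches the end of the previous month; 261 − 9 = 252 left.
March 1933 has 31 days: 252 − 31 = 221 left.
February 1933 has 28 days (1933 is not a leap year): 221 − 28 = 193 left.
January 1933 has 31 days: 193 − 31 = 162 left.
December 1932 has 31 days: 162 − 31 = 131 left.
November 1932 has 30 days: 131 − 30 = 101 left.
October 1932 has 31 days: 101 − 31 = 70 left.
September 1932 has 30 days: 70 − 30 = 40 left.
August 1932 has 31 days: 40 − 31 = 9 left.
July 1932 has 31 days; 31 − 9 = 22 → July 22, 1932.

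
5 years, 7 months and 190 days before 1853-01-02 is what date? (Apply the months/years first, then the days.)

November 24, 1846

Counting back 5 years, 7 months and 190 days from January 2, 1853: first the month/year part, then the days.
-5 years → 1848; month 1 − 7 = -6, which is month 6 of year 1847 → June 1847.
Day 2 is valid in June, giving June 2, 1847.
Now subtract 190 days from June 2, 1847.
Going back 2 days from June 2, 1847 reaches the end of the previous month; 190 − 2 = 188 left.
May 1847 has 31 days: 188 − 31 = 157 left.
April 1847 has 30 days: 157 − 30 = 127 left.
March 1847 has 31 days: 127 − 31 = 96 left.
February 1847 has 28 days (1847 is not a leap year): 96 − 28 = 68 left.
January 1847 has 31 days: 68 − 31 = 37 left.
December 1846 has 31 days: 37 − 31 = 6 left.
November 1846 has 30 days; 30 − 6 = 24 → November 24, 1846.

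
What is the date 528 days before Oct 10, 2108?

May 1, 2107

Subtracting 528 days from October 10, 2108.
Going back 10 days from October 10, 2108 reaches the end of the previous month; 528 − 10 = 518 left.
September 2108 has 30 days: 518 − 30 = 488 left.
August 2108 has 31 days: 488 − 31 = 457 left.
July 2108 has 31 days: 457 − 31 = 426 left.
June 2108 has 30 days: 426 − 30 = 396 left.
May 2108 has 31 days: 396 − 31 = 365 left.
April 2108 has 30 days: 365 − 30 = 335 left.
March 2108 has 31 days: 335 − 31 = 304 left.
February 2108 has 29 days (2108 is a leap year): 304 − 29 = 275 left.
January 2108 has 31 days: 275 − 31 = 244 left.
December 2107 has 31 days: 244 − 31 = 213 left.
November 2107 has 30 days: 213 − 30 = 183 left.
October 2107 has 31 days: 183 − 31 = 152 left.
September 2107 has 30 days: 152 − 30 = 122 left.
August 2107 has 31 days: 122 − 31 = 91 left.
July 2107 has 31 days: 91 − 31 = 60 left.
June 2107 has 30 days: 60 − 30 = 30 left.
May 2107 has 31 days; 31 − 30 = 1 → May 1, 2107.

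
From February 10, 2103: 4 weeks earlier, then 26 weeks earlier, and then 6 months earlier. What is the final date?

January 15, 2102

Going back 4 weeks (= 28 days) from February 10, 2103:
Going back 10 days from February 10, 2103 reaches the end of the previous month; 28 − 10 = 18 left.
January 2103 has 31 days; 31 − 18 = 13 → January 13, 2103.
Subtracting 26 weeks (= 182 days) from January 13, 2103:
Going back 13 days from January 13, 2103 reaches the end of the previous month; 182 − 13 = 169 left.
December 2102 has 31 days: 169 − 31 = 138 left.
November 2102 has 30 days: 138 − 30 = 108 left.
October 2102 has 31 days: 108 − 31 = 77 left.
September 2102 has 30 days: 77 − 30 = 47 left.
August 2102 has 31 days: 47 − 31 = 16 left.
July 2102 has 31 days; 31 − 16 = 15 → July 15, 2102.
Subtracting 6 months from July 15, 2102:
month 7 − 6 = 1 → January 2102.
Day 15 is valid in January, giving January 15, 2102.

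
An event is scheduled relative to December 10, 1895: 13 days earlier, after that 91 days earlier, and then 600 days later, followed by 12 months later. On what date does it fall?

Subtracting 13 days from December 10, 1895:
Going back 10 days from December 10, 1895 reaches the end of the previous month; 13 − 10 = 3 left.
November 1895 has 30 days; 30 − 3 = 27 → November 27, 1895.
Counting back 91 days from November 27, 1895:
Going back 27 days from November 27, 1895 reaches the end of the previous month; 91 − 27 = 64 left.
October 1895 has 31 days: 64 − 31 = 33 left.
September 1895 has 30 days: 33 − 30 = 3 left.
August 1895 has 31 days; 31 − 3 = 28 → August 28, 1895.
Advancing 600 days from August 28, 1895:
August has 31 days, so 31 − 28 = 3 days remain after August 28, 1895; 600 − 3 = 597 left.
September 1895 has 30 days: 597 − 30 = 567 left.
October 1895 has 31 days: 567 − 31 = 536 left.
November 1895 has 30 days: 536 − 30 = 506 left.
December 1895 has 31 days: 506 − 31 = 475 left.
January 1896 has 31 days: 475 − 31 = 444 left.
February 1896 has 29 days (1896 is a leap year): 444 − 29 = 415 left.
March 1896 has 31 days: 415 − 31 = 384 left.
April 1896 has 30 days: 384 − 30 = 354 left.
May 1896 has 31 days: 354 − 31 = 323 left.
June 1896 has 30 days: 323 − 30 = 293 left.
July 1896 has 31 days: 293 − 31 = 262 left.
August 1896 has 31 days: 262 − 31 = 231 left.
September 1896 has 30 days: 231 − 30 = 201 left.
October 1896 has 31 days: 201 − 31 = 170 left.
November 1896 has 30 days: 170 − 30 = 140 left.
December 1896 has 31 days: 140 − 31 = 109 left.
January 1897 has 31 days: 109 − 31 = 78 left.
February 1897 has 28 days (1897 is not a leap year): 78 − 28 = 50 left.
March 1897 has 31 days: 50 − 31 = 19 left.
19 days into April 1897 → April 19, 1897.
Advancing 12 months from April 19, 1897:
month 4 + 12 = 16, which is month 4 of year 1898 → April 1898.
Day 19 is valid in April, giving April 19, 1898.

April 19, 1898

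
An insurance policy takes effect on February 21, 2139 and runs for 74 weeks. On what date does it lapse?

Advancing 74 weeks = 518 days from February 21, 2139.
February has 28 days, so 28 − 21 = 7 days remain after February 21, 2139; 518 − 7 = 511 left.
March 2139 has 31 days: 511 − 31 = 480 left.
April 2139 has 30 days: 480 − 30 = 450 left.
May 2139 has 31 days: 450 − 31 = 419 left.
June 2139 has 30 days: 419 − 30 = 389 left.
July 2139 has 31 days: 389 − 31 = 358 left.
August 2139 has 31 days: 358 − 31 = 327 left.
September 2139 has 30 days: 327 − 30 = 297 left.
October 2139 has 31 days: 297 − 31 = 266 left.
November 2139 has 30 days: 266 − 30 = 236 left.
December 2139 has 31 days: 236 − 31 = 205 left.
January 2140 has 31 days: 205 − 31 = 174 left.
February 2140 has 29 days (2140 is a leap year): 174 − 29 = 145 left.
March 2140 has 31 days: 145 − 31 = 114 left.
April 2140 has 30 days: 114 − 30 = 84 left.
May 2140 has 31 days: 84 − 31 = 53 left.
June 2140 has 30 days: 53 − 30 = 23 left.
23 days into July 2140 → July 23, 2140.

July 23, 2140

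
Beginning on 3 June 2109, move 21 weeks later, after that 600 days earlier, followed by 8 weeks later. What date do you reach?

May 2, 2108

Adding 21 weeks (= 147 days) from June 3, 2109:
June has 30 days, so 30 − 3 = 27 days remain after June 3, 2109; 147 − 27 = 120 left.
July 2109 has 31 days: 120 − 31 = 89 left.
August 2109 has 31 days: 89 − 31 = 58 left.
September 2109 has 30 days: 58 − 30 = 28 left.
28 days into October 2109 → October 28, 2109.
Subtracting 600 days from October 28, 2109:
Going back 28 days from October 28, 2109 reaches the end of the previous month; 600 − 28 = 572 left.
September 2109 has 30 days: 572 − 30 = 542 left.
August 2109 has 31 days: 542 − 31 = 511 left.
July 2109 has 31 days: 511 − 31 = 480 left.
June 2109 has 30 days: 480 − 30 = 450 left.
May 2109 has 31 days: 450 − 31 = 419 left.
April 2109 has 30 days: 419 − 30 = 389 left.
March 2109 has 31 days: 389 − 31 = 358 left.
February 2109 has 28 days (2109 is not a leap year): 358 − 28 = 330 left.
January 2109 has 31 days: 330 − 31 = 299 left.
December 2108 has 31 days: 299 − 31 = 268 left.
November 2108 has 30 days: 268 − 30 = 238 left.
October 2108 has 31 days: 238 − 31 = 207 left.
September 2108 has 30 days: 207 − 30 = 177 left.
August 2108 has 31 days: 177 − 31 = 146 left.
July 2108 has 31 days: 146 − 31 = 115 left.
June 2108 has 30 days: 115 − 30 = 85 left.
May 2108 has 31 days: 85 − 31 = 54 left.
April 2108 has 30 days: 54 − 30 = 24 left.
March 2108 has 31 days; 31 − 24 = 7 → March 7, 2108.
Adding 8 weeks (= 56 days) from March 7, 2108:
March has 31 days, so 31 − 7 = 24 days remain after March 7, 2108; 56 − 24 = 32 left.
April 2108 has 30 days: 32 − 30 = 2 left.
2 days into May 2108 → May 2, 2108.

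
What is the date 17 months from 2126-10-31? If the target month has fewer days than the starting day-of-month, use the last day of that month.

March 31, 2128

Counting forward 17 months from October 31, 2126.
month 10 + 17 = 27, which is month 3 of year 2128 → March 2128.
Day 31 is valid in March, giving March 31, 2128.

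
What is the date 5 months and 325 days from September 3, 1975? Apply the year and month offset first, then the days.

December 24, 1976

Counting forward 5 months and 325 days from September 3, 1975: first the month/year part, then the days.
month 9 + 5 = 14, which is month 2 of year 1976 → February 1976.
Day 3 is valid in February, giving February 3, 1976.
Now add 325 days from February 3, 1976.
February has 29 days, so 29 − 3 = 26 days remain after February 3, 1976; 325 − 26 = 299 left.
March 1976 has 31 days: 299 − 31 = 268 left.
April 1976 has 30 days: 268 − 30 = 238 left.
May 1976 has 31 days: 238 − 31 = 207 left.
June 1976 has 30 days: 207 − 30 = 177 left.
July 1976 has 31 days: 177 − 31 = 146 left.
August 1976 has 31 days: 146 − 31 = 115 left.
September 1976 has 30 days: 115 − 30 = 85 left.
October 1976 has 31 days: 85 − 31 = 54 left.
November 1976 has 30 days: 54 − 30 = 24 left.
24 days into December 1976 → December 24, 1976.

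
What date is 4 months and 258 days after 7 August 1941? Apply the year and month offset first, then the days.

Adding 4 months and 258 days from August 7, 1941: first the month/year part, then the days.
month 8 + 4 = 12 → December 1941.
Day 7 is valid in December, giving December 7, 1941.
Now add 258 days from December 7, 1941.
December has 31 days, so 31 − 7 = 24 days remain after December 7, 1941; 258 − 24 = 234 left.
January 1942 has 31 days: 234 − 31 = 203 left.
February 1942 has 28 days (1942 is not a leap year): 203 − 28 = 175 left.
March 1942 has 31 days: 175 − 31 = 144 left.
April 1942 has 30 days: 144 − 30 = 114 left.
May 1942 has 31 days: 114 − 31 = 83 left.
June 1942 has 30 days: 83 − 30 = 53 left.
July 1942 has 31 days: 53 − 31 = 22 left.
22 days into August 1942 → August 22, 1942.

August 22, 1942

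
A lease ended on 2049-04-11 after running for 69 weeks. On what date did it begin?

December 15, 2047

Counting back 69 weeks = 483 days from April 11, 2049.
Going back 11 days from April 11, 2049 reaches the end of the previous month; 483 − 11 = 472 left.
March 2049 has 31 days: 472 − 31 = 441 left.
February 2049 has 28 days (2049 is not a leap year): 441 − 28 = 413 left.
January 2049 has 31 days: 413 − 31 = 382 left.
December 2048 has 31 days: 382 − 31 = 351 left.
November 2048 has 30 days: 351 − 30 = 321 left.
October 2048 has 31 days: 321 − 31 = 290 left.
September 2048 has 30 days: 290 − 30 = 260 left.
August 2048 has 31 days: 260 − 31 = 229 left.
July 2048 has 31 days: 229 − 31 = 198 left.
June 2048 has 30 days: 198 − 30 = 168 left.
May 2048 has 31 days: 168 − 31 = 137 left.
April 2048 has 30 days: 137 − 30 = 107 left.
March 2048 has 31 days: 107 − 31 = 76 left.
February 2048 has 29 days (2048 is a leap year): 76 − 29 = 47 left.
January 2048 has 31 days: 47 − 31 = 16 left.
December 2047 has 31 days; 31 − 16 = 15 → December 15, 2047.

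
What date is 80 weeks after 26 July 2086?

February 6, 2088

Adding 80 weeks = 560 days from July 26, 2086.
July has 31 days, so 31 − 26 = 5 days remain after July 26, 2086; 560 − 5 = 555 left.
August 2086 has 31 days: 555 − 31 = 524 left.
September 2086 has 30 days: 524 − 30 = 494 left.
October 2086 has 31 days: 494 − 31 = 463 left.
November 2086 has 30 days: 463 − 30 = 433 left.
December 2086 has 31 days: 433 − 31 = 402 left.
January 2087 has 31 days: 402 − 31 = 371 left.
February 2087 has 28 days (2087 is not a leap year): 371 − 28 = 343 left.
March 2087 has 31 days: 343 − 31 = 312 left.
April 2087 has 30 days: 312 − 30 = 282 left.
May 2087 has 31 days: 282 − 31 = 251 left.
June 2087 has 30 days: 251 − 30 = 221 left.
July 2087 has 31 days: 221 − 31 = 190 left.
August 2087 has 31 days: 190 − 31 = 159 left.
September 2087 has 30 days: 159 − 30 = 129 left.
October 2087 has 31 days: 129 − 31 = 98 left.
November 2087 has 30 days: 98 − 30 = 68 left.
December 2087 has 31 days: 68 − 31 = 37 left.
January 2088 has 31 days: 37 − 31 = 6 left.
6 days into February 2088 → February 6, 2088.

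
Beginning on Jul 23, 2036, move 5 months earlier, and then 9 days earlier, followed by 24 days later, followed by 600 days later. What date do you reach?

October 30, 2037

Subtracting 5 months from July 23, 2036:
month 7 − 5 = 2 → February 2036.
Day 23 is valid in February, giving February 23, 2036.
Going back 9 days from February 23, 2036:
23 − 9 = 14, still in February 2036.
Advancing 24 days from February 14, 2036:
February has 29 days, so 29 − 14 = 15 days remain after February 14, 2036; 24 − 15 = 9 left.
9 days into March 2036 → March 9, 2036.
Adding 600 days from March 9, 2036:
March has 31 days, so 31 − 9 = 22 days remain after March 9, 2036; 600 − 22 = 578 left.
April 2036 has 30 days: 578 − 30 = 548 left.
May 2036 has 31 days: 548 − 31 = 517 left.
June 2036 has 30 days: 517 − 30 = 487 left.
July 2036 has 31 days: 487 − 31 = 456 left.
August 2036 has 31 days: 456 − 31 = 425 left.
September 2036 has 30 days: 425 − 30 = 395 left.
October 2036 has 31 days: 395 − 31 = 364 left.
November 2036 has 30 days: 364 − 30 = 334 left.
December 2036 has 31 days: 334 − 31 = 303 left.
January 2037 has 31 days: 303 − 31 = 272 left.
February 2037 has 28 days (2037 is not a leap year): 272 − 28 = 244 left.
March 2037 has 31 days: 244 − 31 = 213 left.
April 2037 has 30 days: 213 − 30 = 183 left.
May 2037 has 31 days: 183 − 31 = 152 left.
June 2037 has 30 days: 152 − 30 = 122 left.
July 2037 has 31 days: 122 − 31 = 91 left.
August 2037 has 31 days: 91 − 31 = 60 left.
September 2037 has 30 days: 60 − 30 = 30 left.
30 days into October 2037 → October 30, 2037.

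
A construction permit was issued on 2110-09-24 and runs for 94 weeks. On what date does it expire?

Adding 94 weeks = 658 days from September 24, 2110.
September has 30 days, so 30 − 24 = 6 days remain after September 24, 2110; 658 − 6 = 652 left.
October 2110 has 31 days: 652 − 31 = 621 left.
November 2110 has 30 days: 621 − 30 = 591 left.
December 2110 has 31 days: 591 − 31 = 560 left.
January 2111 has 31 days: 560 − 31 = 529 left.
February 2111 has 28 days (2111 is not a leap year): 529 − 28 = 501 left.
March 2111 has 31 days: 501 − 31 = 470 left.
April 2111 has 30 days: 470 − 30 = 440 left.
May 2111 has 31 days: 440 − 31 = 409 left.
June 2111 has 30 days: 409 − 30 = 379 left.
July 2111 has 31 days: 379 − 31 = 348 left.
August 2111 has 31 days: 348 − 31 = 317 left.
September 2111 has 30 days: 317 − 30 = 287 left.
October 2111 has 31 days: 287 − 31 = 256 left.
November 2111 has 30 days: 256 − 30 = 226 left.
December 2111 has 31 days: 226 − 31 = 195 left.
January 2112 has 31 days: 195 − 31 = 164 left.
February 2112 has 29 days (2112 is a leap year): 164 − 29 = 135 left.
March 2112 has 31 days: 135 − 31 = 104 left.
April 2112 has 30 days: 104 − 30 = 74 left.
May 2112 has 31 days: 74 − 31 = 43 left.
June 2112 has 30 days: 43 − 30 = 13 left.
13 days into July 2112 → July 13, 2112.

July 13, 2112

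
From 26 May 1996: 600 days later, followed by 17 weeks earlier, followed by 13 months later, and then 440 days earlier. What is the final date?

August 5, 1997

Adding 600 days from May 26, 1996:
May has 31 days, so 31 − 26 = 5 days remain after May 26, 1996; 600 − 5 = 595 left.
June 1996 has 30 days: 595 − 30 = 565 left.
July 1996 has 31 days: 565 − 31 = 534 left.
August 1996 has 31 days: 534 − 31 = 503 left.
September 1996 has 30 days: 503 − 30 = 473 left.
October 1996 has 31 days: 473 − 31 = 442 left.
November 1996 has 30 days: 442 − 30 = 412 left.
December 1996 has 31 days: 412 − 31 = 381 left.
January 1997 has 31 days: 381 − 31 = 350 left.
February 1997 has 28 days (1997 is not a leap year): 350 − 28 = 322 left.
March 1997 has 31 days: 322 − 31 = 291 left.
April 1997 has 30 days: 291 − 30 = 261 left.
May 1997 has 31 days: 261 − 31 = 230 left.
June 1997 has 30 days: 230 − 30 = 200 left.
July 1997 has 31 days: 200 − 31 = 169 left.
August 1997 has 31 days: 169 − 31 = 138 left.
September 1997 has 30 days: 138 − 30 = 108 left.
October 1997 has 31 days: 108 − 31 = 77 left.
November 1997 has 30 days: 77 − 30 = 47 left.
December 1997 has 31 days: 47 − 31 = 16 left.
16 days into January 1998 → January 16, 1998.
Counting back 17 weeks (= 119 days) from January 16, 1998:
Going back 16 days from January 16, 1998 reaches the end of the previous month; 119 − 16 = 103 left.
December 1997 has 31 days: 103 − 31 = 72 left.
November 1997 has 30 days: 72 − 30 = 42 left.
October 1997 has 31 days: 42 − 31 = 11 left.
September 1997 has 30 days; 30 − 11 = 19 → September 19, 1997.
Adding 13 months from September 19, 1997:
month 9 + 13 = 22, which is month 10 of year 1998 → October 1998.
Day 19 is valid in October, giving October 19, 1998.
Counting back 440 days from October 19, 1998:
Going back 19 days from October 19, 1998 reaches the end of the previous month; 440 − 19 = 421 left.
September 1998 has 30 days: 421 − 30 = 391 left.
August 1998 has 31 days: 391 − 31 = 360 left.
July 1998 has 31 days: 360 − 31 = 329 left.
June 1998 has 30 days: 329 − 30 = 299 left.
May 1998 has 31 days: 299 − 31 = 268 left.
April 1998 has 30 days: 268 − 30 = 238 left.
March 1998 has 31 days: 238 − 31 = 207 left.
February 1998 has 28 days (1998 is not a leap year): 207 − 28 = 179 left.
January 1998 has 31 days: 179 − 31 = 148 left.
December 1997 has 31 days: 148 − 31 = 117 left.
November 1997 has 30 days: 117 − 30 = 87 left.
October 1997 has 31 days: 87 − 31 = 56 left.
September 1997 has 30 days: 56 − 30 = 26 left.
August 1997 has 31 days; 31 − 26 = 5 → August 5, 1997.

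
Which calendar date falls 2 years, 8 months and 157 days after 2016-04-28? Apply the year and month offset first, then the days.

Advancing 2 years, 8 months and 157 days from April 28, 2016: first the month/year part, then the days.
+2 years → 2018; month 4 + 8 = 12 → December 2018.
Day 28 is valid in December, giving December 28, 2018.
Now add 157 days from December 28, 2018.
December has 31 days, so 31 − 28 = 3 days remain after December 28, 2018; 157 − 3 = 154 left.
January 2019 has 31 days: 154 − 31 = 123 left.
February 2019 has 28 days (2019 is not a leap year): 123 − 28 = 95 left.
March 2019 has 31 days: 95 − 31 = 64 left.
April 2019 has 30 days: 64 − 30 = 34 left.
May 2019 has 31 days: 34 − 31 = 3 left.
3 days into June 2019 → June 3, 2019.

June 3, 2019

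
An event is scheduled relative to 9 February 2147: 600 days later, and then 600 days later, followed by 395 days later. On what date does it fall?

June 23, 2151

Counting forward 600 days from February 9, 2147:
February has 28 days, so 28 − 9 = 19 days remain after February 9, 2147; 600 − 19 = 581 left.
March 2147 has 31 days: 581 − 31 = 550 left.
April 2147 has 30 days: 550 − 30 = 520 left.
May 2147 has 31 days: 520 − 31 = 489 left.
June 2147 has 30 days: 489 − 30 = 459 left.
July 2147 has 31 days: 459 − 31 = 428 left.
August 2147 has 31 days: 428 − 31 = 397 left.
September 2147 has 30 days: 397 − 30 = 367 left.
October 2147 has 31 days: 367 − 31 = 336 left.
November 2147 has 30 days: 336 − 30 = 306 left.
December 2147 has 31 days: 306 − 31 = 275 left.
January 2148 has 31 days: 275 − 31 = 244 left.
February 2148 has 29 days (2148 is a leap year): 244 − 29 = 215 left.
March 2148 has 31 days: 215 − 31 = 184 left.
April 2148 has 30 days: 184 − 30 = 154 left.
May 2148 has 31 days: 154 − 31 = 123 left.
June 2148 has 30 days: 123 − 30 = 93 left.
July 2148 has 31 days: 93 − 31 = 62 left.
August 2148 has 31 days: 62 − 31 = 31 left.
September 2148 has 30 days: 31 − 30 = 1 left.
1 day into October 2148 → October 1, 2148.
Advancing 600 days from October 1, 2148:
October has 31 days, so 31 − 1 = 30 days remain after October 1, 2148; 600 − 30 = 570 left.
November 2148 has 30 days: 570 − 30 = 540 left.
December 2148 has 31 days: 540 − 31 = 509 left.
January 2149 has 31 days: 509 − 31 = 478 left.
February 2149 has 28 days (2149 is not a leap year): 478 − 28 = 450 left.
March 2149 has 31 days: 450 − 31 = 419 left.
April 2149 has 30 days: 419 − 30 = 389 left.
May 2149 has 31 days: 389 − 31 = 358 left.
June 2149 has 30 days: 358 − 30 = 328 left.
July 2149 has 31 days: 328 − 31 = 297 left.
August 2149 has 31 days: 297 − 31 = 266 left.
September 2149 has 30 days: 266 − 30 = 236 left.
October 2149 has 31 days: 236 − 31 = 205 left.
November 2149 has 30 days: 205 − 30 = 175 left.
December 2149 has 31 days: 175 − 31 = 144 left.
January 2150 has 31 days: 144 − 31 = 113 left.
February 2150 has 28 days (2150 is not a leap year): 113 − 28 = 85 left.
March 2150 has 31 days: 85 − 31 = 54 left.
April 2150 has 30 days: 54 − 30 = 24 left.
24 days into May 2150 → May 24, 2150.
Advancing 395 days from May 24, 2150:
May has 31 days, so 31 − 24 = 7 days remain after May 24, 2150; 395 − 7 = 388 left.
June 2150 has 30 days: 388 − 30 = 358 left.
July 2150 has 31 days: 358 − 31 = 327 left.
August 2150 has 31 days: 327 − 31 = 296 left.
September 2150 has 30 days: 296 − 30 = 266 left.
October 2150 has 31 days: 266 − 31 = 235 left.
November 2150 has 30 days: 235 − 30 = 205 left.
December 2150 has 31 days: 205 − 31 = 174 left.
January 2151 has 31 days: 174 − 31 = 143 left.
February 2151 has 28 days (2151 is not a leap year): 143 − 28 = 115 left.
March 2151 has 31 days: 115 − 31 = 84 left.
April 2151 has 30 days: 84 − 30 = 54 left.
May 2151 has 31 days: 54 − 31 = 23 left.
23 days into June 2151 → June 23, 2151.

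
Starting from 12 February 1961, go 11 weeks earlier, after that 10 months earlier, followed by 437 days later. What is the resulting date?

April 8, 1961

Counting back 11 weeks (= 77 days) from February 12, 1961:
Going back 12 days from February 12, 1961 reaches the end of the previous month; 77 − 12 = 65 left.
January 1961 has 31 days: 65 − 31 = 34 left.
December 1960 has 31 days: 34 − 31 = 3 left.
November 1960 has 30 days; 30 − 3 = 27 → November 27, 1960.
Subtracting 10 months from November 27, 1960:
month 11 − 10 = 1 → January 1960.
Day 27 is valid in January, giving January 27, 1960.
Advancing 437 days from January 27, 1960:
January has 31 days, so 31 − 27 = 4 days remain after January 27, 1960; 437 − 4 = 433 left.
February 1960 has 29 days (1960 is a leap year): 433 − 29 = 404 left.
March 1960 has 31 days: 404 − 31 = 373 left.
April 1960 has 30 days: 373 − 30 = 343 left.
May 1960 has 31 days: 343 − 31 = 312 left.
June 1960 has 30 days: 312 − 30 = 282 left.
July 1960 has 31 days: 282 − 31 = 251 left.
August 1960 has 31 days: 251 − 31 = 220 left.
September 1960 has 30 days: 220 − 30 = 190 left.
October 1960 has 31 days: 190 − 31 = 159 left.
November 1960 has 30 days: 159 − 30 = 129 left.
December 1960 has 31 days: 129 − 31 = 98 left.
January 1961 has 31 days: 98 − 31 = 67 left.
February 1961 has 28 days (1961 is not a leap year): 67 − 28 = 39 left.
March 1961 has 31 days: 39 − 31 = 8 left.
8 days into April 1961 → April 8, 1961.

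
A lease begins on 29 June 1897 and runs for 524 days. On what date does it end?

Counting forward 524 days from June 29, 1897.
June has 30 days, so 30 − 29 = 1 day remains after June 29, 1897; 524 − 1 = 523 left.
July 1897 has 31 days: 523 − 31 = 492 left.
August 1897 has 31 days: 492 − 31 = 461 left.
September 1897 has 30 days: 461 − 30 = 431 left.
October 1897 has 31 days: 431 − 31 = 400 left.
November 1897 has 30 days: 400 − 30 = 370 left.
December 1897 has 31 days: 370 − 31 = 339 left.
January 1898 has 31 days: 339 − 31 = 308 left.
February 1898 has 28 days (1898 is not a leap year): 308 − 28 = 280 left.
March 1898 has 31 days: 280 − 31 = 249 left.
April 1898 has 30 days: 249 − 30 = 219 left.
May 1898 has 31 days: 219 − 31 = 188 left.
June 1898 has 30 days: 188 − 30 = 158 left.
July 1898 has 31 days: 158 − 31 = 127 left.
August 1898 has 31 days: 127 − 31 = 96 left.
September 1898 has 30 days: 96 − 30 = 66 left.
October 1898 has 31 days: 66 − 31 = 35 left.
November 1898 has 30 days: 35 − 30 = 5 left.
5 days into December 1898 → December 5, 1898.

December 5, 1898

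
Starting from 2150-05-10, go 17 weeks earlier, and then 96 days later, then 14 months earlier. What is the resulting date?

Counting back 17 weeks (= 119 days) from May 10, 2150:
Going back 10 days from May 10, 2150 reaches the end of the previous month; 119 − 10 = 109 left.
April 2150 has 30 days: 109 − 30 = 79 left.
March 2150 has 31 days: 79 − 31 = 48 left.
February 2150 has 28 days (2150 is not a leap year): 48 − 28 = 20 left.
January 2150 has 31 days; 31 − 20 = 11 → January 11, 2150.
Adding 96 days from January 11, 2150:
January has 31 days, so 31 − 11 = 20 days remain after January 11, 2150; 96 − 20 = 76 left.
February 2150 has 28 days (2150 is not a leap year): 76 − 28 = 48 left.
March 2150 has 31 days: 48 − 31 = 17 left.
17 days into April 2150 → April 17, 2150.
Going back 14 months from April 17, 2150:
month 4 − 14 = -10, which is month 2 of year 2149 → February 2149.
Day 17 is valid in February, giving February 17, 2149.

February 17, 2149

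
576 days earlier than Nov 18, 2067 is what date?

Going back 576 days from November 18, 2067.
Going back 18 days from November 18, 2067 reaches the end of the previous month; 576 − 18 = 558 left.
October 2067 has 31 days: 558 − 31 = 527 left.
September 2067 has 30 days: 527 − 30 = 497 left.
August 2067 has 31 days: 497 − 31 = 466 left.
July 2067 has 31 days: 466 − 31 = 435 left.
June 2067 has 30 days: 435 − 30 = 405 left.
May 2067 has 31 days: 405 − 31 = 374 left.
April 2067 has 30 days: 374 − 30 = 344 left.
March 2067 has 31 days: 344 − 31 = 313 left.
February 2067 has 28 days (2067 is not a leap year): 313 − 28 = 285 left.
January 2067 has 31 days: 285 − 31 = 254 left.
December 2066 has 31 days: 254 − 31 = 223 left.
November 2066 has 30 days: 223 − 30 = 193 left.
October 2066 has 31 days: 193 − 31 = 162 left.
September 2066 has 30 days: 162 − 30 = 132 left.
August 2066 has 31 days: 132 − 31 = 101 left.
July 2066 has 31 days: 101 − 31 = 70 left.
June 2066 has 30 days: 70 − 30 = 40 left.
May 2066 has 31 days: 40 − 31 = 9 left.
April 2066 has 30 days; 30 − 9 = 21 → April 21, 2066.

April 21, 2066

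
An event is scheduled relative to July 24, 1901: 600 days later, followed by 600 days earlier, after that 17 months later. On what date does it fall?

Adding 600 days from July 24, 1901:
July has 31 days, so 31 − 24 = 7 days remain after July 24, 1901; 600 − 7 = 593 left.
August 1901 has 31 days: 593 − 31 = 562 left.
September 1901 has 30 days: 562 − 30 = 532 left.
October 1901 has 31 days: 532 − 31 = 501 left.
November 1901 has 30 days: 501 − 30 = 471 left.
December 1901 has 31 days: 471 − 31 = 440 left.
January 1902 has 31 days: 440 − 31 = 409 left.
February 1902 has 28 days (1902 is not a leap year): 409 − 28 = 381 left.
March 1902 has 31 days: 381 − 31 = 350 left.
April 1902 has 30 days: 350 − 30 = 320 left.
May 1902 has 31 days: 320 − 31 = 289 left.
June 1902 has 30 days: 289 − 30 = 259 left.
July 1902 has 31 days: 259 − 31 = 228 left.
August 1902 has 31 days: 228 − 31 = 197 left.
September 1902 has 30 days: 197 − 30 = 167 left.
October 1902 has 31 days: 167 − 31 = 136 left.
November 1902 has 30 days: 136 − 30 = 106 left.
December 1902 has 31 days: 106 − 31 = 75 left.
January 1903 has 31 days: 75 − 31 = 44 left.
February 1903 has 28 days (1903 is not a leap year): 44 − 28 = 16 left.
16 days into March 1903 → March 16, 1903.
Counting back 600 days from March 16, 1903:
Going back 16 days from March 16, 1903 reaches the end of the previous month; 600 − 16 = 584 left.
February 1903 has 28 days (1903 is not a leap year): 584 − 28 = 556 left.
January 1903 has 31 days: 556 − 31 = 525 left.
December 1902 has 31 days: 525 − 31 = 494 left.
November 1902 has 30 days: 494 − 30 = 464 left.
October 1902 has 31 days: 464 − 31 = 433 left.
September 1902 has 30 days: 433 − 30 = 403 left.
August 1902 has 31 days: 403 − 31 = 372 left.
July 1902 has 31 days: 372 − 31 = 341 left.
June 1902 has 30 days: 341 − 30 = 311 left.
May 1902 has 31 days: 311 − 31 = 280 left.
April 1902 has 30 days: 280 − 30 = 250 left.
March 1902 has 31 days: 250 − 31 = 219 left.
February 1902 has 28 days (1902 is not a leap year): 219 − 28 = 191 left.
January 1902 has 31 days: 191 − 31 = 160 left.
December 1901 has 31 days: 160 − 31 = 129 left.
November 1901 has 30 days: 129 − 30 = 99 left.
October 1901 has 31 days: 99 − 31 = 68 left.
September 1901 has 30 days: 68 − 30 = 38 left.
August 1901 has 31 days: 38 − 31 = 7 left.
July 1901 has 31 days; 31 − 7 = 24 → July 24, 1901.
Advancing 17 months from July 24, 1901:
month 7 + 17 = 24, which is month 12 of year 1902 → December 1902.
Day 24 is valid in December, giving December 24, 1902.

December 24, 1902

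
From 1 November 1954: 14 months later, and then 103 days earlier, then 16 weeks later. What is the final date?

January 10, 1956

Adding 14 months from November 1, 1954:
month 11 + 14 = 25, which is month 1 of year 1956 → January 1956.
Day 1 is valid in January, giving January 1, 1956.
Subtracting 103 days from January 1, 1956:
Going back 1 day from January 1, 1956 reaches the end of the previous month; 103 − 1 = 102 left.
December 1955 has 31 days: 102 − 31 = 71 left.
November 1955 has 30 days: 71 − 30 = 41 left.
October 1955 has 31 days: 41 − 31 = 10 left.
September 1955 has 30 days; 30 − 10 = 20 → September 20, 1955.
Counting forward 16 weeks (= 112 days) from September 20, 1955:
September has 30 days, so 30 − 20 = 10 days remain after September 20, 1955; 112 − 10 = 102 left.
October 1955 has 31 days: 102 − 31 = 71 left.
November 1955 has 30 days: 71 − 30 = 41 left.
December 1955 has 31 days: 41 − 31 = 10 left.
10 days into January 1956 → January 10, 1956.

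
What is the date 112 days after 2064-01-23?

May 14, 2064

Advancing 112 days from January 23, 2064.
January has 31 days, so 31 − 23 = 8 days remain after January 23, 2064; 112 − 8 = 104 left.
February 2064 has 29 days (2064 is a leap year): 104 − 29 = 75 left.
March 2064 has 31 days: 75 − 31 = 44 left.
April 2064 has 30 days: 44 − 30 = 14 left.
14 days into May 2064 → May 14, 2064.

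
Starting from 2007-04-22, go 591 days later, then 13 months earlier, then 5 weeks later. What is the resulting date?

December 8, 2007

Counting forward 591 days from April 22, 2007:
April has 30 days, so 30 − 22 = 8 days remain after April 22, 2007; 591 − 8 = 583 left.
May 2007 has 31 days: 583 − 31 = 552 left.
June 2007 has 30 days: 552 − 30 = 522 left.
July 2007 has 31 days: 522 − 31 = 491 left.
August 2007 has 31 days: 491 − 31 = 460 left.
September 2007 has 30 days: 460 − 30 = 430 left.
October 2007 has 31 days: 430 − 31 = 399 left.
November 2007 has 30 days: 399 − 30 = 369 left.
December 2007 has 31 days: 369 − 31 = 338 left.
January 2008 has 31 days: 338 − 31 = 307 left.
February 2008 has 29 days (2008 is a leap year): 307 − 29 = 278 left.
March 2008 has 31 days: 278 − 31 = 247 left.
April 2008 has 30 days: 247 − 30 = 217 left.
May 2008 has 31 days: 217 − 31 = 186 left.
June 2008 has 30 days: 186 − 30 = 156 left.
July 2008 has 31 days: 156 − 31 = 125 left.
August 2008 has 31 days: 125 − 31 = 94 left.
September 2008 has 30 days: 94 − 30 = 64 left.
October 2008 has 31 days: 64 − 31 = 33 left.
November 2008 has 30 days: 33 − 30 = 3 left.
3 days into December 2008 → December 3, 2008.
Subtracting 13 months from December 3, 2008:
month 12 − 13 = -1, which is month 11 of year 2007 → November 2007.
Day 3 is valid in November, giving November 3, 2007.
Advancing 5 weeks (= 35 days) from November 3, 2007:
November has 30 days, so 30 − 3 = 27 days remain after November 3, 2007; 35 − 27 = 8 left.
8 days into December 2007 → December 8, 2007.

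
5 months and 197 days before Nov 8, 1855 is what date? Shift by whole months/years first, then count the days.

Subtracting 5 months and 197 days from November 8, 1855: first the month/year part, then the days.
month 11 − 5 = 6 → June 1855.
Day 8 is valid in June, giving June 8, 1855.
Now subtract 197 days from June 8, 1855.
Going back 8 days from June 8, 1855 reaches the end of the previous month; 197 − 8 = 189 left.
May 1855 has 31 days: 189 − 31 = 158 left.
April 1855 has 30 days: 158 − 30 = 128 left.
March 1855 has 31 days: 128 − 31 = 97 left.
February 1855 has 28 days (1855 is not a leap year): 97 − 28 = 69 left.
January 1855 has 31 days: 69 − 31 = 38 left.
December 1854 has 31 days: 38 − 31 = 7 left.
November 1854 has 30 days; 30 − 7 = 23 → November 23, 1854.

November 23, 1854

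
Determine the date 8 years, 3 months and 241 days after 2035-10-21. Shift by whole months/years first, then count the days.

Advancing 8 years, 3 months and 241 days from October 21, 2035: first the month/year part, then the days.
+8 years → 2043; month 10 + 3 = 13, which is month 1 of year 2044 → January 2044.
Day 21 is valid in January, giving January 21, 2044.
Now add 241 days from January 21, 2044.
January has 31 days, so 31 − 21 = 10 days remain after January 21, 2044; 241 − 10 = 231 left.
February 2044 has 29 days (2044 is a leap year): 231 − 29 = 202 left.
March 2044 has 31 days: 202 − 31 = 171 left.
April 2044 has 30 days: 171 − 30 = 141 left.
May 2044 has 31 days: 141 − 31 = 110 left.
June 2044 has 30 days: 110 − 30 = 80 left.
July 2044 has 31 days: 80 − 31 = 49 left.
August 2044 has 31 days: 49 − 31 = 18 left.
18 days into September 2044 → September 18, 2044.

September 18, 2044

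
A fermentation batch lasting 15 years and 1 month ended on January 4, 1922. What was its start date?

Going back 15 years and 1 month from January 4, 1922.
-15 years → 1907; month 1 − 1 = 0, which is month 12 of year 1906 → December 1906.
Day 4 is valid in December, giving December 4, 1906.

December 4, 1906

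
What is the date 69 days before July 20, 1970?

Counting back 69 days from July 20, 1970.
Going back 20 days from July 20, 1970 reaches the end of the previous month; 69 − 20 = 49 left.
June 1970 has 30 days: 49 − 30 = 19 left.
May 1970 has 31 days; 31 − 19 = 12 → May 12, 1970.

May 12, 1970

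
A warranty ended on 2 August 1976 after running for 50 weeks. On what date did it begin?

August 18, 1975

Going back 50 weeks = 350 days from August 2, 1976.
Going back 2 days from August 2, 1976 reaches the end of the previous month; 350 − 2 = 348 left.
July 1976 has 31 days: 348 − 31 = 317 left.
June 1976 has 30 days: 317 − 30 = 287 left.
May 1976 has 31 days: 287 − 31 = 256 left.
April 1976 has 30 days: 256 − 30 = 226 left.
March 1976 has 31 days: 226 − 31 = 195 left.
February 1976 has 29 days (1976 is a leap year): 195 − 29 = 166 left.
January 1976 has 31 days: 166 − 31 = 135 left.
December 1975 has 31 days: 135 − 31 = 104 left.
November 1975 has 30 days: 104 − 30 = 74 left.
October 1975 has 31 days: 74 − 31 = 43 left.
September 1975 has 30 days: 43 − 30 = 13 left.
August 1975 has 31 days; 31 − 13 = 18 → August 18, 1975.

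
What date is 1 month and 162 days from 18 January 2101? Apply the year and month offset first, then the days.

Counting forward 1 month and 162 days from January 18, 2101: first the month/year part, then the days.
month 1 + 1 = 2 → February 2101.
Day 18 is valid in February, giving February 18, 2101.
Now add 162 days from February 18, 2101.
February has 28 days, so 28 − 18 = 10 days remain after February 18, 2101; 162 − 10 = 152 left.
March 2101 has 31 days: 152 − 31 = 121 left.
April 2101 has 30 days: 121 − 30 = 91 left.
May 2101 has 31 days: 91 − 31 = 60 left.
June 2101 has 30 days: 60 − 30 = 30 left.
30 days into July 2101 → July 30, 2101.

July 30, 2101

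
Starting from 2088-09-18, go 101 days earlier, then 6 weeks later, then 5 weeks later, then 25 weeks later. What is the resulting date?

February 16, 2089

Subtracting 101 days from September 18, 2088:
Going back 18 days from September 18, 2088 reaches the end of the previous month; 101 − 18 = 83 left.
August 2088 has 31 days: 83 − 31 = 52 left.
July 2088 has 31 days: 52 − 31 = 21 left.
June 2088 has 30 days; 30 − 21 = 9 → June 9, 2088.
Advancing 6 weeks (= 42 days) from June 9, 2088:
June has 30 days, so 30 − 9 = 21 days remain after June 9, 2088; 42 − 21 = 21 left.
21 days into July 2088 → July 21, 2088.
Advancing 5 weeks (= 35 days) from July 21, 2088:
July has 31 days, so 31 − 21 = 10 days remain after July 21, 2088; 35 − 10 = 25 left.
25 days into August 2088 → August 25, 2088.
Advancing 25 weeks (= 175 days) from August 25, 2088:
August has 31 days, so 31 − 25 = 6 days remain after August 25, 2088; 175 − 6 = 169 left.
September 2088 has 30 days: 169 − 30 = 139 left.
October 2088 has 31 days: 139 − 31 = 108 left.
November 2088 has 30 days: 108 − 30 = 78 left.
December 2088 has 31 days: 78 − 31 = 47 left.
January 2089 has 31 days: 47 − 31 = 16 left.
16 days into February 2089 → February 16, 2089.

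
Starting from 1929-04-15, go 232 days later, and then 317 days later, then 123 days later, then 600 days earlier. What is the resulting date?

Advancing 232 days from April 15, 1929:
April has 30 days, so 30 − 15 = 15 days remain after April 15, 1929; 232 − 15 = 217 left.
May 1929 has 31 days: 217 − 31 = 186 left.
June 1929 has 30 days: 186 − 30 = 156 left.
July 1929 has 31 days: 156 − 31 = 125 left.
August 1929 has 31 days: 125 − 31 = 94 left.
September 1929 has 30 days: 94 − 30 = 64 left.
October 1929 has 31 days: 64 − 31 = 33 left.
November 1929 has 30 days: 33 − 30 = 3 left.
3 days into December 1929 → December 3, 1929.
Counting forward 317 days from December 3, 1929:
December has 31 days, so 31 − 3 = 28 days remain after December 3, 1929; 317 − 28 = 289 left.
January 1930 has 31 days: 289 − 31 = 258 left.
February 1930 has 28 days (1930 is not a leap year): 258 − 28 = 230 left.
March 1930 has 31 days: 230 − 31 = 199 left.
April 1930 has 30 days: 199 − 30 = 169 left.
May 1930 has 31 days: 169 − 31 = 138 left.
June 1930 has 30 days: 138 − 30 = 108 left.
July 1930 has 31 days: 108 − 31 = 77 left.
August 1930 has 31 days: 77 − 31 = 46 left.
September 1930 has 30 days: 46 − 30 = 16 left.
16 days into October 1930 → October 16, 1930.
Adding 123 days from October 16, 1930:
October has 31 days, so 31 − 16 = 15 days remain after October 16, 1930; 123 − 15 = 108 left.
November 1930 has 30 days: 108 − 30 = 78 left.
December 1930 has 31 days: 78 − 31 = 47 left.
January 1931 has 31 days: 47 − 31 = 16 left.
16 days into February 1931 → February 16, 1931.
Counting back 600 days from February 16, 1931:
Going back 16 days from February 16, 1931 reaches the end of the previous month; 600 − 16 = 584 left.
January 1931 has 31 days: 584 − 31 = 553 left.
December 1930 has 31 days: 553 − 31 = 522 left.
November 1930 has 30 days: 522 − 30 = 492 left.
October 1930 has 31 days: 492 − 31 = 461 left.
September 1930 has 30 days: 461 − 30 = 431 left.
August 1930 has 31 days: 431 − 31 = 400 left.
July 1930 has 31 days: 400 − 31 = 369 left.
June 1930 has 30 days: 369 − 30 = 339 left.
May 1930 has 31 days: 339 − 31 = 308 left.
April 1930 has 30 days: 308 − 30 = 278 left.
March 1930 has 31 days: 278 − 31 = 247 left.
February 1930 has 28 days (1930 is not a leap year): 247 − 28 = 219 left.
January 1930 has 31 days: 219 − 31 = 188 left.
December 1929 has 31 days: 188 − 31 = 157 left.
November 1929 has 30 days: 157 − 30 = 127 left.
October 1929 has 31 days: 127 − 31 = 96 left.
September 1929 has 30 days: 96 − 30 = 66 left.
August 1929 has 31 days: 66 − 31 = 35 left.
July 1929 has 31 days: 35 − 31 = 4 left.
June 1929 has 30 days; 30 − 4 = 26 → June 26, 1929.

June 26, 1929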